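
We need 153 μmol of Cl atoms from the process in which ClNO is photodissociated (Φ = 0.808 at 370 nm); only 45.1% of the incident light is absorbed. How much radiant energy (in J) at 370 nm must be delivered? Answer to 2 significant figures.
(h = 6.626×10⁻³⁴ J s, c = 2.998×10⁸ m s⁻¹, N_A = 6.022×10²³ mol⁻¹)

140 J

Product: 153 μmol = 1.53×10⁻⁴ mol.
Photons that must be absorbed: 1.53×10⁻⁴ / 0.808 = 1.894×10⁻⁴ mol.
Incident photons needed: 1.894×10⁻⁴ / 0.451 = 4.200×10⁻⁴ mol.
Photon energy: hc/λ = 5.369×10⁻¹⁹ J; per mole, 3.233×10⁵ J mol⁻¹.
Energy required: 4.200×10⁻⁴ × 3.233×10⁵ = 140 J.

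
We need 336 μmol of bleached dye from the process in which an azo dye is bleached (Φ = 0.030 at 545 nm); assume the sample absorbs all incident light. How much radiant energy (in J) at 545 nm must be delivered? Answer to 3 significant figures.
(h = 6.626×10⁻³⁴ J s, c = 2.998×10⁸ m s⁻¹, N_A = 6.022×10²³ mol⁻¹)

2460 J

Product: 336 μmol = 3.36×10⁻⁴ mol.
Photons that must be absorbed: 3.36×10⁻⁴ / 0.030 = 0.01120 mol.
Photon energy: hc/λ = 3.645×10⁻¹⁹ J; per mole, 2.195×10⁵ J mol⁻¹.
Energy required: 0.01120 × 2.195×10⁵ = 2460 J.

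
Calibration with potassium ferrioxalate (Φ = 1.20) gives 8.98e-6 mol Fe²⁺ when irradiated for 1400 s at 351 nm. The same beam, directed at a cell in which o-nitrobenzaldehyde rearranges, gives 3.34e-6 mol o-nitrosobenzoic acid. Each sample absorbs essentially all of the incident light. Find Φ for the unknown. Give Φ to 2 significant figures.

Φ = 0.45

Photons absorbed by the actinometer: 8.98e-6 / 1.20 = 7.483e-6 mol.
Φ(unknown) = 3.34e-6 / 7.483e-6 = 0.45.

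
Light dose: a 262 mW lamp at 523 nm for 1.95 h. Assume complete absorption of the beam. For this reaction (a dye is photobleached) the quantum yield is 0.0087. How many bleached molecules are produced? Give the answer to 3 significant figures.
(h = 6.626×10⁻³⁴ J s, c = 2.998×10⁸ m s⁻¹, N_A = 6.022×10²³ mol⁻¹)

4.21×10¹⁹ bleached molecules

Photon energy at 523 nm: hc/λ = (6.626×10⁻³⁴)(2.998×10⁸)/(523×10⁻⁹) = 3.798×10⁻¹⁹ J.
Energy delivered: (262 mW)(7020 s) = 1839 J.
Photons incident: 1839 / 3.798×10⁻¹⁹ = 4.842×10²¹, i.e. 4.842×10²¹/6.022×10²³ = 0.008041 mol.
Product: Φ × n_abs = 0.0087 × 0.008041 = 6.996×10⁻⁵ mol.
As a count: 6.996×10⁻⁵ × 6.022×10²³ = 4.21×10¹⁹.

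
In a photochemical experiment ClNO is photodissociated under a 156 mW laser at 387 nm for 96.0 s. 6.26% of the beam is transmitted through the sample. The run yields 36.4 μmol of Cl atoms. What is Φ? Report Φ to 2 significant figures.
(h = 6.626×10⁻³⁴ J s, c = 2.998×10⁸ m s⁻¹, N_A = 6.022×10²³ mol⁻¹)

Product: 36.4 μmol = 3.64×10⁻⁵ mol.
Photon energy at 387 nm: hc/λ = (6.626×10⁻³⁴)(2.998×10⁸)/(387×10⁻⁹) = 5.133×10⁻¹⁹ J.
Energy delivered: (156 mW)(96 s) = 14.98 J.
Photons incident: 14.98 / 5.133×10⁻¹⁹ = 2.918×10¹⁹, i.e. 2.918×10¹⁹/6.022×10²³ = 4.846×10⁻⁵ mol.
Fraction absorbed: 1 − 6.26/100 = 0.9374.
Photons absorbed: 0.9374 × 4.846×10⁻⁵ = 4.543×10⁻⁵ mol.
Φ = 3.64×10⁻⁵ mol / 4.543×10⁻⁵ mol photons = 0.80.

Φ = 0.80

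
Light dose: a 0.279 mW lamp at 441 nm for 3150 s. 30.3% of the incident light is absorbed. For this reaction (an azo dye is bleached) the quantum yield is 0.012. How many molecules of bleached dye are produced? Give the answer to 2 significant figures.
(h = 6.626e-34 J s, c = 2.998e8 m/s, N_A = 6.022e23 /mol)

7.1e15 molecules

Photon energy at 441 nm: hc/λ = (6.626e-34)(2.998e8)/(441e-9) = 4.504e-19 J.
Energy delivered: (0.279 mW)(3150 s) = 0.8789 J.
Photons incident: 0.8789 / 4.504e-19 = 1.951e18, i.e. 1.951e18/6.022e23 = 3.240e-6 mol.
Photons absorbed: 0.303 × 3.240e-6 = 9.817e-7 mol.
Product: Φ × n_abs = 0.012 × 9.817e-7 = 1.178e-8 mol.
As a count: 1.178e-8 × 6.022e23 = 7.1e15.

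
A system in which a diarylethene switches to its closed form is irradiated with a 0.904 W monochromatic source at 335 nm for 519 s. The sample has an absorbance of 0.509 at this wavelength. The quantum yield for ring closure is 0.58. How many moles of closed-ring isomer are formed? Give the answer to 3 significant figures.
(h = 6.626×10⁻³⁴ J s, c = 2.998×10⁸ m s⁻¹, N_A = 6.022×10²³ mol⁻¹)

Photon energy at 335 nm: hc/λ = (6.626×10⁻³⁴)(2.998×10⁸)/(335×10⁻⁹) = 5.930×10⁻¹⁹ J.
Energy delivered: (0.904 W)(519 s) = 469.2 J.
Photons incident: 469.2 / 5.930×10⁻¹⁹ = 7.912×10²⁰, i.e. 7.912×10²⁰/6.022×10²³ = 0.001314 mol.
Fraction absorbed: 1 − 10^(−0.509) = 0.6903.
Photons absorbed: 0.6903 × 0.001314 = 9.071×10⁻⁴ mol.
Product: Φ × n_abs = 0.58 × 9.071×10⁻⁴ = 5.261×10⁻⁴ mol.

5.26×10⁻⁴ mol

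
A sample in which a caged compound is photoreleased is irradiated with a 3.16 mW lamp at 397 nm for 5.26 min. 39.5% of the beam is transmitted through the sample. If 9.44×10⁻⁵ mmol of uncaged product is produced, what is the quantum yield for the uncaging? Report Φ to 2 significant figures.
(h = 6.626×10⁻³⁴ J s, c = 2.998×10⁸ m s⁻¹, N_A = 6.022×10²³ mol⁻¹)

Φ = 0.047

Product: 9.44×10⁻⁵ mmol = 9.44×10⁻⁸ mol.
Photon energy at 397 nm: hc/λ = (6.626×10⁻³⁴)(2.998×10⁸)/(397×10⁻⁹) = 5.004×10⁻¹⁹ J.
Energy delivered: (3.16 mW)(315.6 s) = 0.9973 J.
Photons incident: 0.9973 / 5.004×10⁻¹⁹ = 1.993×10¹⁸, i.e. 1.993×10¹⁸/6.022×10²³ = 3.310×10⁻⁶ mol.
Fraction absorbed: 1 − 39.5/100 = 0.6050.
Photons absorbed: 0.6050 × 3.310×10⁻⁶ = 2.003×10⁻⁶ mol.
Φ = 9.44×10⁻⁸ mol / 2.003×10⁻⁶ mol photons = 0.047.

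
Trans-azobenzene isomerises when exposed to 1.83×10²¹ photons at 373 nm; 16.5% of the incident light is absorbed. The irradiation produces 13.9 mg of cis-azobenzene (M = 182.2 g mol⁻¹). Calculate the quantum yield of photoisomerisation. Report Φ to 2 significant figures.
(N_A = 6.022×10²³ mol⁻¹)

Φ = 0.15

Product: 13.9 mg / 182.2 g mol⁻¹ = 7.629×10⁻⁵ mol.
Moles of photons: 1.83×10²¹ / 6.022×10²³ = 0.003039 mol.
Photons absorbed: 0.165 × 0.003039 = 5.014×10⁻⁴ mol.
Φ = 7.629×10⁻⁵ mol / 5.014×10⁻⁴ mol photons = 0.15.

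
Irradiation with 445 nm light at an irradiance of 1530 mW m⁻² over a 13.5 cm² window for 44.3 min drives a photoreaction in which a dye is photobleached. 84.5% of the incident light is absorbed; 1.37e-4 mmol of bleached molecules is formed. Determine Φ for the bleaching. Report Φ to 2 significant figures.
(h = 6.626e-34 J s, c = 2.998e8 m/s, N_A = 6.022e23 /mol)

Product: 1.37e-4 mmol = 1.37e-7 mol.
Photon energy at 445 nm: hc/λ = (6.626e-34)(2.998e8)/(445e-9) = 4.464e-19 J.
Energy delivered: (1530 mW m⁻²)(13.5e-4 m²)(2658 s) = 5.490 J.
Photons incident: 5.490 / 4.464e-19 = 1.230e19, i.e. 1.230e19/6.022e23 = 2.043e-5 mol.
Photons absorbed: 0.845 × 2.043e-5 = 1.726e-5 mol.
Φ = 1.37e-7 mol / 1.726e-5 mol photons = 0.0079.

Φ = 0.0079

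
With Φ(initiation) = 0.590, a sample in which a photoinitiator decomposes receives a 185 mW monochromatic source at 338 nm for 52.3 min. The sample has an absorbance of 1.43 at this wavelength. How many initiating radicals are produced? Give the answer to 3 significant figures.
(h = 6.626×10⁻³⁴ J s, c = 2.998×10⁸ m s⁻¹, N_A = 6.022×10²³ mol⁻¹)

Photon energy at 338 nm: hc/λ = (6.626×10⁻³⁴)(2.998×10⁸)/(338×10⁻⁹) = 5.877×10⁻¹⁹ J.
Energy delivered: (185 mW)(3138 s) = 580.5 J.
Photons incident: 580.5 / 5.877×10⁻¹⁹ = 9.877×10²⁰, i.e. 9.877×10²⁰/6.022×10²³ = 0.001640 mol.
Fraction absorbed: 1 − 10^(−1.43) = 0.9628.
Photons absorbed: 0.9628 × 0.001640 = 0.001579 mol.
Product: Φ × n_abs = 0.590 × 0.001579 = 9.316×10⁻⁴ mol.
As a count: 9.316×10⁻⁴ × 6.022×10²³ = 5.61×10²⁰.

5.61×10²⁰ initiating radicals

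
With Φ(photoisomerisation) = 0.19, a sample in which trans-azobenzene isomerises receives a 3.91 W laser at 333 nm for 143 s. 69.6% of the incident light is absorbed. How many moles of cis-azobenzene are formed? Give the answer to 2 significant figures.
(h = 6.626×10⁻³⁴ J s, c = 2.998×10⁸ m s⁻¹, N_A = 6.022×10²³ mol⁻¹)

Photon energy at 333 nm: hc/λ = (6.626×10⁻³⁴)(2.998×10⁸)/(333×10⁻⁹) = 5.965×10⁻¹⁹ J.
Energy delivered: (3.91 W)(143 s) = 559.1 J.
Photons incident: 559.1 / 5.965×10⁻¹⁹ = 9.373×10²⁰, i.e. 9.373×10²⁰/6.022×10²³ = 0.001556 mol.
Photons absorbed: 0.696 × 0.001556 = 0.001083 mol.
Product: Φ × n_abs = 0.19 × 0.001083 = 2.058×10⁻⁴ mol.

2.1×10⁻⁴ mol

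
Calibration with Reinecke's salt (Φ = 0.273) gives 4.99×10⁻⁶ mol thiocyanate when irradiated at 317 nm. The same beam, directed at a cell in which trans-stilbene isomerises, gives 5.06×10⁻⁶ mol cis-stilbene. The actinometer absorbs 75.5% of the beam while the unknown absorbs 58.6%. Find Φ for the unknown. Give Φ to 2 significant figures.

Φ = 0.36

Photons absorbed by the actinometer: 4.99×10⁻⁶ / 0.273 = 1.828×10⁻⁵ mol.
Incident flux: 1.828×10⁻⁵ / 0.755 = 2.421×10⁻⁵ einstein.
Absorbed by unknown: 0.586 × 2.421×10⁻⁵ = 1.419×10⁻⁵ mol.
Φ(unknown) = 5.06×10⁻⁶ / 1.419×10⁻⁵ = 0.36.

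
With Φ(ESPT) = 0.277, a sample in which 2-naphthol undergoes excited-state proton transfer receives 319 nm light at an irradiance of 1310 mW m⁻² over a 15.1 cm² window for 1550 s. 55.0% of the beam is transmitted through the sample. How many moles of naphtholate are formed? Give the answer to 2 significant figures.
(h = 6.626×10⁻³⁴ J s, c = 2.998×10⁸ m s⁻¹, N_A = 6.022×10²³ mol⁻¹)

1.0×10⁻⁶ mol

Photon energy at 319 nm: hc/λ = (6.626×10⁻³⁴)(2.998×10⁸)/(319×10⁻⁹) = 6.227×10⁻¹⁹ J.
Energy delivered: (1310 mW m⁻²)(15.1×10⁻⁴ m²)(1550 s) = 3.066 J.
Photons incident: 3.066 / 6.227×10⁻¹⁹ = 4.924×10¹⁸, i.e. 4.924×10¹⁸/6.022×10²³ = 8.177×10⁻⁶ mol.
Fraction absorbed: 1 − 55.0/100 = 0.4500.
Photons absorbed: 0.4500 × 8.177×10⁻⁶ = 3.680×10⁻⁶ mol.
Product: Φ × n_abs = 0.277 × 3.680×10⁻⁶ = 1.019×10⁻⁶ mol.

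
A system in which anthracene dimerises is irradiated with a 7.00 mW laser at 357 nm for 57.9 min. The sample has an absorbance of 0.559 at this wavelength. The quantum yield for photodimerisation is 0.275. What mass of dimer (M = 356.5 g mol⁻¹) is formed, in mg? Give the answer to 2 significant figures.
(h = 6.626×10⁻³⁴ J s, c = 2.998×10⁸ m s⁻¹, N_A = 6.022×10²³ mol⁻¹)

Photon energy at 357 nm: hc/λ = (6.626×10⁻³⁴)(2.998×10⁸)/(357×10⁻⁹) = 5.564×10⁻¹⁹ J.
Energy delivered: (7.00 mW)(3474 s) = 24.32 J.
Photons incident: 24.32 / 5.564×10⁻¹⁹ = 4.371×10¹⁹, i.e. 4.371×10¹⁹/6.022×10²³ = 7.258×10⁻⁵ mol.
Fraction absorbed: 1 − 10^(−0.559) = 0.7239.
Photons absorbed: 0.7239 × 7.258×10⁻⁵ = 5.254×10⁻⁵ mol.
Product: Φ × n_abs = 0.275 × 5.254×10⁻⁵ = 1.445×10⁻⁵ mol.
Mass: 1.445×10⁻⁵ × 356.5 = 0.005151 g = 5.2 mg.

5.2 mg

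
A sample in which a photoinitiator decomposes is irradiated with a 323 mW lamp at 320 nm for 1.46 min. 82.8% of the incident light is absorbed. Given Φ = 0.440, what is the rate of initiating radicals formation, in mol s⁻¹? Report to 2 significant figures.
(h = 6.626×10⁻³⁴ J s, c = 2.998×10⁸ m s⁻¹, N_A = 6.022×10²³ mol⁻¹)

Photon energy at 320 nm: hc/λ = (6.626×10⁻³⁴)(2.998×10⁸)/(320×10⁻⁹) = 6.208×10⁻¹⁹ J.
Energy delivered: (323 mW)(87.6 s) = 28.29 J.
Photons incident: 28.29 / 6.208×10⁻¹⁹ = 4.557×10¹⁹, i.e. 4.557×10¹⁹/6.022×10²³ = 7.567×10⁻⁵ mol.
Photons absorbed: 0.828 × 7.567×10⁻⁵ = 6.265×10⁻⁵ mol.
Product formed: 0.440 × 6.265×10⁻⁵ = 2.757×10⁻⁵ mol.
Rate: 2.757×10⁻⁵ / 87.6 s = 3.1×10⁻⁷ mol s⁻¹.

3.1×10⁻⁷ mol s⁻¹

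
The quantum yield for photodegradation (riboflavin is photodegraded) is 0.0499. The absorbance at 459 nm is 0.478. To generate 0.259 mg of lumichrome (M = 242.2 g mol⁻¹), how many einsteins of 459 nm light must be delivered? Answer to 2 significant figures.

3.2e-5 einstein

Product: 0.259 mg / 242.2 g mol⁻¹ = 1.069e-6 mol.
Photons that must be absorbed: 1.069e-6 / 0.0499 = 2.142e-5 mol.
Fraction absorbed: 1 − 10^(−0.478) = 0.6673.
Incident photons needed: 2.142e-5 / 0.6673 = 3.210e-5 mol.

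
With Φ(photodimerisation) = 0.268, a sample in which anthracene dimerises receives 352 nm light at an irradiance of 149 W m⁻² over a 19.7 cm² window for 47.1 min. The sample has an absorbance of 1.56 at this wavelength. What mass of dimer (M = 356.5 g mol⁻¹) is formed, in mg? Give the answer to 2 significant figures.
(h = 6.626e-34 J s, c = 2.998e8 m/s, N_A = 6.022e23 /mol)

230 mg

Photon energy at 352 nm: hc/λ = (6.626e-34)(2.998e8)/(352e-9) = 5.643e-19 J.
Energy delivered: (149 W m⁻²)(19.7e-4 m²)(2826 s) = 829.5 J.
Photons incident: 829.5 / 5.643e-19 = 1.470e21, i.e. 1.470e21/6.022e23 = 0.002441 mol.
Fraction absorbed: 1 − 10^(−1.56) = 0.9725.
Photons absorbed: 0.9725 × 0.002441 = 0.002374 mol.
Product: Φ × n_abs = 0.268 × 0.002374 = 6.362e-4 mol.
Mass: 6.362e-4 × 356.5 = 0.2268 g = 230 mg.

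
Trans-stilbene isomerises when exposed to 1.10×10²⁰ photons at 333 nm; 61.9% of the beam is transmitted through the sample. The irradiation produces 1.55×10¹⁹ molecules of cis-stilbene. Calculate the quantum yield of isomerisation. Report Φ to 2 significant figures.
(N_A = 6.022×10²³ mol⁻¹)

Product: 1.55×10¹⁹ / 6.022×10²³ = 2.574×10⁻⁵ mol.
Moles of photons: 1.10×10²⁰ / 6.022×10²³ = 1.827×10⁻⁴ mol.
Fraction absorbed: 1 − 61.9/100 = 0.3810.
Photons absorbed: 0.3810 × 1.827×10⁻⁴ = 6.961×10⁻⁵ mol.
Φ = 2.574×10⁻⁵ mol / 6.961×10⁻⁵ mol photons = 0.37.

Φ = 0.37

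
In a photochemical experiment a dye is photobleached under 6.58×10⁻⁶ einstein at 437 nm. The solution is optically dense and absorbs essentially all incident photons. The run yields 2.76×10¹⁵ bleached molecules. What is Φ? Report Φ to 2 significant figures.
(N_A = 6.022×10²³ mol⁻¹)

Product: 2.76×10¹⁵ / 6.022×10²³ = 4.583×10⁻⁹ mol.
Φ = 4.583×10⁻⁹ mol / 6.58×10⁻⁶ mol photons = 7.0×10⁻⁴.

Φ = 7.0×10⁻⁴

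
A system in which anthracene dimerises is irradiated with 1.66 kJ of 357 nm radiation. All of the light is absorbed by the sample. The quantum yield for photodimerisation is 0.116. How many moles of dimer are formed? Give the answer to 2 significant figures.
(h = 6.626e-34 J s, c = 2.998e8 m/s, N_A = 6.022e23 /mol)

5.7e-4 mol

Photon energy at 357 nm: hc/λ = (6.626e-34)(2.998e8)/(357e-9) = 5.564e-19 J.
Incident energy: 1.66 kJ = 1660 J.
Photons incident: 1660 / 5.564e-19 = 2.983e21, i.e. 2.983e21/6.022e23 = 0.004954 mol.
Product: Φ × n_abs = 0.116 × 0.004954 = 5.747e-4 mol.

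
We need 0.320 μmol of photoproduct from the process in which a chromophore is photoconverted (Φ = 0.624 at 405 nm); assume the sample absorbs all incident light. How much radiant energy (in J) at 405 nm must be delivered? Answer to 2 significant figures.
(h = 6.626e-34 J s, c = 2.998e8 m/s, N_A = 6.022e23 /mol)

0.15 J

Product: 0.320 μmol = 3.20e-7 mol.
Photons that must be absorbed: 3.20e-7 / 0.624 = 5.128e-7 mol.
Photon energy: hc/λ = 4.905e-19 J; per mole, 2.954e5 J mol⁻¹.
Energy required: 5.128e-7 × 2.954e5 = 0.15 J.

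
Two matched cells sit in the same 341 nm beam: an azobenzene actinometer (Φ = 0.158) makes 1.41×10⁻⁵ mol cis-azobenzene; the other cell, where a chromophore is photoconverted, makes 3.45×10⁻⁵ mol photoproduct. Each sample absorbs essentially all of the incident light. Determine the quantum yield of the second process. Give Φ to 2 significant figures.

Photons absorbed by the actinometer: 1.41×10⁻⁵ / 0.158 = 8.924×10⁻⁵ mol.
Φ(unknown) = 3.45×10⁻⁵ / 8.924×10⁻⁵ = 0.39.

Φ = 0.39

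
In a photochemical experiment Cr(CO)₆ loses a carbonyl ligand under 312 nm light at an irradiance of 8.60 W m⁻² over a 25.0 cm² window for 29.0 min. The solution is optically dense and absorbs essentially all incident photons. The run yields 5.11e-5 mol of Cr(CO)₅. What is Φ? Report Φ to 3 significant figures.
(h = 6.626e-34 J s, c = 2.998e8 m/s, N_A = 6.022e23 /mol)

Φ = 0.524

Photon energy at 312 nm: hc/λ = (6.626e-34)(2.998e8)/(312e-9) = 6.367e-19 J.
Energy delivered: (8.60 W m⁻²)(25.0e-4 m²)(1740 s) = 37.41 J.
Photons incident: 37.41 / 6.367e-19 = 5.876e19, i.e. 5.876e19/6.022e23 = 9.758e-5 mol.
Φ = 5.11e-5 mol / 9.758e-5 mol photons = 0.524.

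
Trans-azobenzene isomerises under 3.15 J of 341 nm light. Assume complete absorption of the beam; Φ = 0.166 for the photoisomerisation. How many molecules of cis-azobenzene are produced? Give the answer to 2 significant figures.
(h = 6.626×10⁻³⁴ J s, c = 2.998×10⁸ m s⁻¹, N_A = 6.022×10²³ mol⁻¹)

Photon energy at 341 nm: hc/λ = (6.626×10⁻³⁴)(2.998×10⁸)/(341×10⁻⁹) = 5.825×10⁻¹⁹ J.
Photons incident: 3.15 / 5.825×10⁻¹⁹ = 5.408×10¹⁸, i.e. 5.408×10¹⁸/6.022×10²³ = 8.980×10⁻⁶ mol.
Product: Φ × n_abs = 0.166 × 8.980×10⁻⁶ = 1.491×10⁻⁶ mol.
As a count: 1.491×10⁻⁶ × 6.022×10²³ = 9.0×10¹⁷.

9.0×10¹⁷ molecules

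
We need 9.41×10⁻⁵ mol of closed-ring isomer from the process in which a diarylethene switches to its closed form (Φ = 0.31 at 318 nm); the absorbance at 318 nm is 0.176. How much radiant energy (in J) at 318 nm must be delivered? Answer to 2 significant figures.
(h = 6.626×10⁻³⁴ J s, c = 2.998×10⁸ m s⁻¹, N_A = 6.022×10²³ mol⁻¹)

Photons that must be absorbed: 9.41×10⁻⁵ / 0.31 = 3.035×10⁻⁴ mol.
Fraction absorbed: 1 − 10^(−0.176) = 0.3332.
Incident photons needed: 3.035×10⁻⁴ / 0.3332 = 9.109×10⁻⁴ mol.
Photon energy: hc/λ = 6.247×10⁻¹⁹ J; per mole, 3.762×10⁵ J mol⁻¹.
Energy required: 9.109×10⁻⁴ × 3.762×10⁵ = 340 J.

340 J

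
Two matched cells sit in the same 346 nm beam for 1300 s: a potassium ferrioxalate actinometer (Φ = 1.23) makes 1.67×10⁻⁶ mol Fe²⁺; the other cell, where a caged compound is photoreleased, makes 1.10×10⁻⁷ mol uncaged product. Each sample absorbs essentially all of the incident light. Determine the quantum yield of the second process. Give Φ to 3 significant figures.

Photons absorbed by the actinometer: 1.67×10⁻⁶ / 1.23 = 1.358×10⁻⁶ mol.
Φ(unknown) = 1.10×10⁻⁷ / 1.358×10⁻⁶ = 0.0810.

Φ = 0.0810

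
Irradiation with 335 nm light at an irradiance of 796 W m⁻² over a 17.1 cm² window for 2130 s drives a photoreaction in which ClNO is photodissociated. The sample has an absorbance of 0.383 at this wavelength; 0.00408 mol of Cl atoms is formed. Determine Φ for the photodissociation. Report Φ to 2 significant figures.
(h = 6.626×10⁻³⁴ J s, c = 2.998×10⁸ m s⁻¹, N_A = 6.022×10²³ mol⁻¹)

Φ = 0.86

Photon energy at 335 nm: hc/λ = (6.626×10⁻³⁴)(2.998×10⁸)/(335×10⁻⁹) = 5.930×10⁻¹⁹ J.
Energy delivered: (796 W m⁻²)(17.1×10⁻⁴ m²)(2130 s) = 2899 J.
Photons incident: 2899 / 5.930×10⁻¹⁹ = 4.889×10²¹, i.e. 4.889×10²¹/6.022×10²³ = 0.008119 mol.
Fraction absorbed: 1 − 10^(−0.383) = 0.5860.
Photons absorbed: 0.5860 × 0.008119 = 0.004758 mol.
Φ = 0.00408 mol / 0.004758 mol photons = 0.86.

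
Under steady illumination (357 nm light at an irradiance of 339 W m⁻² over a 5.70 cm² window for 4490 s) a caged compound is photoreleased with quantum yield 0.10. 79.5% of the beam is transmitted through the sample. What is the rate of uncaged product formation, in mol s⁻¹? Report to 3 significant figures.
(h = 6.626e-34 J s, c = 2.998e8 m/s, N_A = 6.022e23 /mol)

Photon energy at 357 nm: hc/λ = (6.626e-34)(2.998e8)/(357e-9) = 5.564e-19 J.
Energy delivered: (339 W m⁻²)(5.70e-4 m²)(4490 s) = 867.6 J.
Photons incident: 867.6 / 5.564e-19 = 1.559e21, i.e. 1.559e21/6.022e23 = 0.002589 mol.
Fraction absorbed: 1 − 79.5/100 = 0.2050.
Photons absorbed: 0.2050 × 0.002589 = 5.307e-4 mol.
Product formed: 0.10 × 5.307e-4 = 5.307e-5 mol.
Rate: 5.307e-5 / 4490 s = 1.18e-8 mol s⁻¹.

1.18e-8 mol s⁻¹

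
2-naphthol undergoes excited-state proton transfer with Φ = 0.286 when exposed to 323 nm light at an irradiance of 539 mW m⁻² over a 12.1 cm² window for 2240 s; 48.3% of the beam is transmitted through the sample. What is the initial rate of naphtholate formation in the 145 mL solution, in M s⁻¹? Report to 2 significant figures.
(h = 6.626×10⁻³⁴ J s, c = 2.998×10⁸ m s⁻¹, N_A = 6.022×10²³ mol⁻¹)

Photon energy at 323 nm: hc/λ = (6.626×10⁻³⁴)(2.998×10⁸)/(323×10⁻⁹) = 6.150×10⁻¹⁹ J.
Energy delivered: (539 mW m⁻²)(12.1×10⁻⁴ m²)(2240 s) = 1.461 J.
Photons incident: 1.461 / 6.150×10⁻¹⁹ = 2.376×10¹⁸, i.e. 2.376×10¹⁸/6.022×10²³ = 3.946×10⁻⁶ mol.
Fraction absorbed: 1 − 48.3/100 = 0.5170.
Photons absorbed: 0.5170 × 3.946×10⁻⁶ = 2.040×10⁻⁶ mol.
Product formed: 0.286 × 2.040×10⁻⁶ = 5.834×10⁻⁷ mol.
Rate: 5.834×10⁻⁷ mol / (2240 s × 0.145 L) = 1.8×10⁻⁹ M s⁻¹.

1.8×10⁻⁹ M s⁻¹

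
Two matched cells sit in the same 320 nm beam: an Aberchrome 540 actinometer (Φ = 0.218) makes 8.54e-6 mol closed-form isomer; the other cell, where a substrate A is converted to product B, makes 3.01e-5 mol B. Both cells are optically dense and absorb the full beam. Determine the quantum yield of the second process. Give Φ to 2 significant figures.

Φ = 0.77

Photons absorbed by the actinometer: 8.54e-6 / 0.218 = 3.917e-5 mol.
Φ(unknown) = 3.01e-5 / 3.917e-5 = 0.77.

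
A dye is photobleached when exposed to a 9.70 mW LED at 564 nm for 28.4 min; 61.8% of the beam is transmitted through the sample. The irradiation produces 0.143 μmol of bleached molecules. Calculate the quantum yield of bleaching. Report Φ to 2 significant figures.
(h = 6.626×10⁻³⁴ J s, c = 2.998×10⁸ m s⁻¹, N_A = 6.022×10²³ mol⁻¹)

Φ = 0.0048

Product: 0.143 μmol = 1.43×10⁻⁷ mol.
Photon energy at 564 nm: hc/λ = (6.626×10⁻³⁴)(2.998×10⁸)/(564×10⁻⁹) = 3.522×10⁻¹⁹ J.
Energy delivered: (9.70 mW)(1704 s) = 16.53 J.
Photons incident: 16.53 / 3.522×10⁻¹⁹ = 4.693×10¹⁹, i.e. 4.693×10¹⁹/6.022×10²³ = 7.793×10⁻⁵ mol.
Fraction absorbed: 1 − 61.8/100 = 0.3820.
Photons absorbed: 0.3820 × 7.793×10⁻⁵ = 2.977×10⁻⁵ mol.
Φ = 1.43×10⁻⁷ mol / 2.977×10⁻⁵ mol photons = 0.0048.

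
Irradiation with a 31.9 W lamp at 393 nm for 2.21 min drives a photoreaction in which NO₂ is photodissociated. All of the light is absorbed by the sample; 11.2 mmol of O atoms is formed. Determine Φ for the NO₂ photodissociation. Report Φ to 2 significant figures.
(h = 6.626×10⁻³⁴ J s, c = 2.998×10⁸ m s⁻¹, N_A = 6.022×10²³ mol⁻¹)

Φ = 0.81

Product: 11.2 mmol = 0.0112 mol.
Photon energy at 393 nm: hc/λ = (6.626×10⁻³⁴)(2.998×10⁸)/(393×10⁻⁹) = 5.055×10⁻¹⁹ J.
Energy delivered: (31.9 W)(132.6 s) = 4230 J.
Photons incident: 4230 / 5.055×10⁻¹⁹ = 8.368×10²¹, i.e. 8.368×10²¹/6.022×10²³ = 0.01390 mol.
Φ = 0.0112 mol / 0.01390 mol photons = 0.81.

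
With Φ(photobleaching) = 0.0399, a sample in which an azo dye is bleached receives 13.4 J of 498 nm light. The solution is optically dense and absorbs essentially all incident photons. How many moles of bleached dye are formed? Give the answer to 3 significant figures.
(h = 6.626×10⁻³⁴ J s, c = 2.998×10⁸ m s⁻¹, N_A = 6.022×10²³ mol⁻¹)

Photon energy at 498 nm: hc/λ = (6.626×10⁻³⁴)(2.998×10⁸)/(498×10⁻⁹) = 3.989×10⁻¹⁹ J.
Photons incident: 13.4 / 3.989×10⁻¹⁹ = 3.359×10¹⁹, i.e. 3.359×10¹⁹/6.022×10²³ = 5.578×10⁻⁵ mol.
Product: Φ × n_abs = 0.0399 × 5.578×10⁻⁵ = 2.226×10⁻⁶ mol.

2.23×10⁻⁶ mol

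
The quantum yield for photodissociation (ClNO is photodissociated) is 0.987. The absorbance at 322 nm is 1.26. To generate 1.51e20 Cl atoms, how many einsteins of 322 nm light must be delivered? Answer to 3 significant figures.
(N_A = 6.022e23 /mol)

2.69e-4 einstein

Product: 1.51e20 / 6.022e23 = 2.507e-4 mol.
Photons that must be absorbed: 2.507e-4 / 0.987 = 2.540e-4 mol.
Fraction absorbed: 1 − 10^(−1.26) = 0.9450.
Incident photons needed: 2.540e-4 / 0.9450 = 2.688e-4 mol.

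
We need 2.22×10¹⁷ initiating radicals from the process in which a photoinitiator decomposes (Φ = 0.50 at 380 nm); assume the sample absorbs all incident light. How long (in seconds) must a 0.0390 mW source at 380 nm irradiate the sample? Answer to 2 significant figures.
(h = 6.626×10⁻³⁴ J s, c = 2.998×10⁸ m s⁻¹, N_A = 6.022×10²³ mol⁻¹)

Product: 2.22×10¹⁷ / 6.022×10²³ = 3.686×10⁻⁷ mol.
Photons that must be absorbed: 3.686×10⁻⁷ / 0.50 = 7.372×10⁻⁷ mol.
Photon energy: hc/λ = 5.228×10⁻¹⁹ J; per mole, 3.148×10⁵ J mol⁻¹.
Energy required: 7.372×10⁻⁷ × 3.148×10⁵ = 0.2321 J.
Time: 0.2321 J / 3.9e-05 W = 6000 s.

t ≈ 6000 s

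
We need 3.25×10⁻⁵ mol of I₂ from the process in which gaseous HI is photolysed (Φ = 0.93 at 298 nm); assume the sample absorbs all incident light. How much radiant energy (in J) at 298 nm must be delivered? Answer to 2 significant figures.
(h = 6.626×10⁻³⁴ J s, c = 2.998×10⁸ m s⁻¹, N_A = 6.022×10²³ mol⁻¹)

Photons that must be absorbed: 3.25×10⁻⁵ / 0.93 = 3.495×10⁻⁵ mol.
Photon energy: hc/λ = 6.666×10⁻¹⁹ J; per mole, 4.014×10⁵ J mol⁻¹.
Energy required: 3.495×10⁻⁵ × 4.014×10⁵ = 14 J.

14 J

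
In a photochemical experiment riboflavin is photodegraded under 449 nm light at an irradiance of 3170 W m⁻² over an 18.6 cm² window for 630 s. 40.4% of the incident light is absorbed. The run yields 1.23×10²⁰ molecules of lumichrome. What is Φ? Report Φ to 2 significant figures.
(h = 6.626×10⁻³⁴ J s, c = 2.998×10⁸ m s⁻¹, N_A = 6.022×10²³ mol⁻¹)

Φ = 0.036

Product: 1.23×10²⁰ / 6.022×10²³ = 2.043×10⁻⁴ mol.
Photon energy at 449 nm: hc/λ = (6.626×10⁻³⁴)(2.998×10⁸)/(449×10⁻⁹) = 4.424×10⁻¹⁹ J.
Energy delivered: (3170 W m⁻²)(18.6×10⁻⁴ m²)(630 s) = 3715 J.
Photons incident: 3715 / 4.424×10⁻¹⁹ = 8.397×10²¹, i.e. 8.397×10²¹/6.022×10²³ = 0.01394 mol.
Photons absorbed: 0.404 × 0.01394 = 0.005632 mol.
Φ = 2.043×10⁻⁴ mol / 0.005632 mol photons = 0.036.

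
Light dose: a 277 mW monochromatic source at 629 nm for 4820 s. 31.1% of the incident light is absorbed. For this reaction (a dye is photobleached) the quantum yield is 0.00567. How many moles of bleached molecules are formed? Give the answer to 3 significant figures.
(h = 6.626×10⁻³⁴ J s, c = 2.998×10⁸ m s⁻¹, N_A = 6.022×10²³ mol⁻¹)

Photon energy at 629 nm: hc/λ = (6.626×10⁻³⁴)(2.998×10⁸)/(629×10⁻⁹) = 3.158×10⁻¹⁹ J.
Energy delivered: (277 mW)(4820 s) = 1335 J.
Photons incident: 1335 / 3.158×10⁻¹⁹ = 4.227×10²¹, i.e. 4.227×10²¹/6.022×10²³ = 0.007019 mol.
Photons absorbed: 0.311 × 0.007019 = 0.002183 mol.
Product: Φ × n_abs = 0.00567 × 0.002183 = 1.238×10⁻⁵ mol.

1.24×10⁻⁵ mol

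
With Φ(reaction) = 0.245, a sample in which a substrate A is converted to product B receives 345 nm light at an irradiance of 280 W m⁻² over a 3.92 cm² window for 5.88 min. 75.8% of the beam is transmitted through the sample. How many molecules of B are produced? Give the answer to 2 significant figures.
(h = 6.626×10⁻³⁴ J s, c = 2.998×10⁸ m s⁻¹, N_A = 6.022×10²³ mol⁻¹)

4.0×10¹⁸ molecules

Photon energy at 345 nm: hc/λ = (6.626×10⁻³⁴)(2.998×10⁸)/(345×10⁻⁹) = 5.758×10⁻¹⁹ J.
Energy delivered: (280 W m⁻²)(3.92×10⁻⁴ m²)(352.8 s) = 38.72 J.
Photons incident: 38.72 / 5.758×10⁻¹⁹ = 6.725×10¹⁹, i.e. 6.725×10¹⁹/6.022×10²³ = 1.117×10⁻⁴ mol.
Fraction absorbed: 1 − 75.8/100 = 0.2420.
Photons absorbed: 0.2420 × 1.117×10⁻⁴ = 2.703×10⁻⁵ mol.
Product: Φ × n_abs = 0.245 × 2.703×10⁻⁵ = 6.622×10⁻⁶ mol.
As a count: 6.622×10⁻⁶ × 6.022×10²³ = 4.0×10¹⁸.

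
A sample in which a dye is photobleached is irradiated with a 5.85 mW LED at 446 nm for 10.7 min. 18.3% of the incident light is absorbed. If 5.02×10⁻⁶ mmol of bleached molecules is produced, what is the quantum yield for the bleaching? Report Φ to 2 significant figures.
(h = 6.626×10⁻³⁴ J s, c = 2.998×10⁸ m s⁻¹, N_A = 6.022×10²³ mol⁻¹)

Product: 5.02×10⁻⁶ mmol = 5.02×10⁻⁹ mol.
Photon energy at 446 nm: hc/λ = (6.626×10⁻³⁴)(2.998×10⁸)/(446×10⁻⁹) = 4.454×10⁻¹⁹ J.
Energy delivered: (5.85 mW)(642 s) = 3.756 J.
Photons incident: 3.756 / 4.454×10⁻¹⁹ = 8.433×10¹⁸, i.e. 8.433×10¹⁸/6.022×10²³ = 1.400×10⁻⁵ mol.
Photons absorbed: 0.183 × 1.400×10⁻⁵ = 2.562×10⁻⁶ mol.
Φ = 5.02×10⁻⁹ mol / 2.562×10⁻⁶ mol photons = 0.0020.

Φ = 0.0020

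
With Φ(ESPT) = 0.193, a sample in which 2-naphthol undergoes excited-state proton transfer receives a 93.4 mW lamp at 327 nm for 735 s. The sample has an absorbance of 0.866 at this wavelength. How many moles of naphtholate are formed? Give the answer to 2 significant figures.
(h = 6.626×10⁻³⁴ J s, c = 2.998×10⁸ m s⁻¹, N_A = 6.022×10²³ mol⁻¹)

3.1×10⁻⁵ mol

Photon energy at 327 nm: hc/λ = (6.626×10⁻³⁴)(2.998×10⁸)/(327×10⁻⁹) = 6.075×10⁻¹⁹ J.
Energy delivered: (93.4 mW)(735 s) = 68.65 J.
Photons incident: 68.65 / 6.075×10⁻¹⁹ = 1.130×10²⁰, i.e. 1.130×10²⁰/6.022×10²³ = 1.876×10⁻⁴ mol.
Fraction absorbed: 1 − 10^(−0.866) = 0.8639.
Photons absorbed: 0.8639 × 1.876×10⁻⁴ = 1.621×10⁻⁴ mol.
Product: Φ × n_abs = 0.193 × 1.621×10⁻⁴ = 3.129×10⁻⁵ mol.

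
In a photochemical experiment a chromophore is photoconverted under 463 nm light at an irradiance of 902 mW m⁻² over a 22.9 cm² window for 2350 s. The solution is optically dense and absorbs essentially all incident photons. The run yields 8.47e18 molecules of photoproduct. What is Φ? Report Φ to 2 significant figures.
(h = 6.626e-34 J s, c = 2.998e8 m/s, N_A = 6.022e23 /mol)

Φ = 0.75

Product: 8.47e18 / 6.022e23 = 1.407e-5 mol.
Photon energy at 463 nm: hc/λ = (6.626e-34)(2.998e8)/(463e-9) = 4.290e-19 J.
Energy delivered: (902 mW m⁻²)(22.9e-4 m²)(2350 s) = 4.854 J.
Photons incident: 4.854 / 4.290e-19 = 1.131e19, i.e. 1.131e19/6.022e23 = 1.878e-5 mol.
Φ = 1.407e-5 mol / 1.878e-5 mol photons = 0.75.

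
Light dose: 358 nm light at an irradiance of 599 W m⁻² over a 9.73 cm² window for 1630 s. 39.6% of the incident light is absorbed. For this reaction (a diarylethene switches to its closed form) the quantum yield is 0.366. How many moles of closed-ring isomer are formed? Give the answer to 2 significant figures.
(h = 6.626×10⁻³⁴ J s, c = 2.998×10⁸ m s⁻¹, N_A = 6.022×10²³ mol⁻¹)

4.1×10⁻⁴ mol

Photon energy at 358 nm: hc/λ = (6.626×10⁻³⁴)(2.998×10⁸)/(358×10⁻⁹) = 5.549×10⁻¹⁹ J.
Energy delivered: (599 W m⁻²)(9.73×10⁻⁴ m²)(1630 s) = 950.0 J.
Photons incident: 950.0 / 5.549×10⁻¹⁹ = 1.712×10²¹, i.e. 1.712×10²¹/6.022×10²³ = 0.002843 mol.
Photons absorbed: 0.396 × 0.002843 = 0.001126 mol.
Product: Φ × n_abs = 0.366 × 0.001126 = 4.121×10⁻⁴ mol.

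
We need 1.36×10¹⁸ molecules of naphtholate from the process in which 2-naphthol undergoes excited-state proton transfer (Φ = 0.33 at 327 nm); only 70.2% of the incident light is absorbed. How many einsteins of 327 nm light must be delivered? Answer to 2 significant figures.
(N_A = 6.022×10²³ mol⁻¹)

Product: 1.36×10¹⁸ / 6.022×10²³ = 2.258×10⁻⁶ mol.
Photons that must be absorbed: 2.258×10⁻⁶ / 0.33 = 6.842×10⁻⁶ mol.
Incident photons needed: 6.842×10⁻⁶ / 0.702 = 9.746×10⁻⁶ mol.

9.7×10⁻⁶ einstein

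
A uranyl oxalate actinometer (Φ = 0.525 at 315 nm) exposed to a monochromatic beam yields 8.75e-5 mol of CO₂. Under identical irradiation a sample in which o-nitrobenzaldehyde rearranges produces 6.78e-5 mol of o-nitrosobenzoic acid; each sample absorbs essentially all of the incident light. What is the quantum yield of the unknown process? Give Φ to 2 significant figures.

Photons absorbed by the actinometer: 8.75e-5 / 0.525 = 1.667e-4 mol.
Φ(unknown) = 6.78e-5 / 1.667e-4 = 0.41.

Φ = 0.41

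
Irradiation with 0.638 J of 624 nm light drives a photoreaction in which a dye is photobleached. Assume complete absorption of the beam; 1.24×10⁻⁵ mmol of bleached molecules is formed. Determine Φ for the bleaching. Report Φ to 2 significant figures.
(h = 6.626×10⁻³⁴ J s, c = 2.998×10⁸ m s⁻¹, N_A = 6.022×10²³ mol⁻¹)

Φ = 0.0037

Product: 1.24×10⁻⁵ mmol = 1.24×10⁻⁸ mol.
Photon energy at 624 nm: hc/λ = (6.626×10⁻³⁴)(2.998×10⁸)/(624×10⁻⁹) = 3.183×10⁻¹⁹ J.
Photons incident: 0.638 / 3.183×10⁻¹⁹ = 2.004×10¹⁸, i.e. 2.004×10¹⁸/6.022×10²³ = 3.328×10⁻⁶ mol.
Φ = 1.24×10⁻⁸ mol / 3.328×10⁻⁶ mol photons = 0.0037.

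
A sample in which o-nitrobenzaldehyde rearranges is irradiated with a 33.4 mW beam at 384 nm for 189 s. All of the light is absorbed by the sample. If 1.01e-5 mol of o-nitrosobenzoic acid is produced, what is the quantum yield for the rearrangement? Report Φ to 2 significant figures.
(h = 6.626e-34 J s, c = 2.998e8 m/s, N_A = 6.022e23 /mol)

Photon energy at 384 nm: hc/λ = (6.626e-34)(2.998e8)/(384e-9) = 5.173e-19 J.
Energy delivered: (33.4 mW)(189 s) = 6.313 J.
Photons incident: 6.313 / 5.173e-19 = 1.220e19, i.e. 1.220e19/6.022e23 = 2.026e-5 mol.
Φ = 1.01e-5 mol / 2.026e-5 mol photons = 0.50.

Φ = 0.50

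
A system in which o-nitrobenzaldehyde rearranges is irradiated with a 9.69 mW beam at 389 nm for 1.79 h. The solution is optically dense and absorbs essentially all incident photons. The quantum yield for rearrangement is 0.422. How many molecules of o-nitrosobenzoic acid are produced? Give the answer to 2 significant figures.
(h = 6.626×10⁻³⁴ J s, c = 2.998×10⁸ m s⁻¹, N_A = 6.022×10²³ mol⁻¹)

5.2×10¹⁹ molecules

Photon energy at 389 nm: hc/λ = (6.626×10⁻³⁴)(2.998×10⁸)/(389×10⁻⁹) = 5.107×10⁻¹⁹ J.
Energy delivered: (9.69 mW)(6444 s) = 62.44 J.
Photons incident: 62.44 / 5.107×10⁻¹⁹ = 1.223×10²⁰, i.e. 1.223×10²⁰/6.022×10²³ = 2.031×10⁻⁴ mol.
Product: Φ × n_abs = 0.422 × 2.031×10⁻⁴ = 8.571×10⁻⁵ mol.
As a count: 8.571×10⁻⁵ × 6.022×10²³ = 5.2×10¹⁹.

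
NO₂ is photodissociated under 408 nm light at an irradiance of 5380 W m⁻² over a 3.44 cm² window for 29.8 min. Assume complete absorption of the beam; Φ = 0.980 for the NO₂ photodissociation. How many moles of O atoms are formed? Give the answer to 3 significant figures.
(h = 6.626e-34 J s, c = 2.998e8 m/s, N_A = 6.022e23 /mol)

Photon energy at 408 nm: hc/λ = (6.626e-34)(2.998e8)/(408e-9) = 4.869e-19 J.
Energy delivered: (5380 W m⁻²)(3.44e-4 m²)(1788 s) = 3309 J.
Photons incident: 3309 / 4.869e-19 = 6.796e21, i.e. 6.796e21/6.022e23 = 0.01129 mol.
Product: Φ × n_abs = 0.980 × 0.01129 = 0.01106 mol.

0.0111 mol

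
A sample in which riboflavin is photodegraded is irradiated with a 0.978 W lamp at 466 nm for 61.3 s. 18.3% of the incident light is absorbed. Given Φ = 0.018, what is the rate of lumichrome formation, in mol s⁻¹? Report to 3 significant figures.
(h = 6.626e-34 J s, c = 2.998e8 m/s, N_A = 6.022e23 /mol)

1.25e-8 mol s⁻¹

Photon energy at 466 nm: hc/λ = (6.626e-34)(2.998e8)/(466e-9) = 4.263e-19 J.
Energy delivered: (0.978 W)(61.3 s) = 59.95 J.
Photons incident: 59.95 / 4.263e-19 = 1.406e20, i.e. 1.406e20/6.022e23 = 2.335e-4 mol.
Photons absorbed: 0.183 × 2.335e-4 = 4.273e-5 mol.
Product formed: 0.018 × 4.273e-5 = 7.691e-7 mol.
Rate: 7.691e-7 / 61.3 s = 1.25e-8 mol s⁻¹.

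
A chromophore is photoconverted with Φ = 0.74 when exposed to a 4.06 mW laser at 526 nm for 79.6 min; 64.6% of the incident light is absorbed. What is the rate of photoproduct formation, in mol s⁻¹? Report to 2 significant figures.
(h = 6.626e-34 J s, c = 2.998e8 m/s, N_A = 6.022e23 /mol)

Photon energy at 526 nm: hc/λ = (6.626e-34)(2.998e8)/(526e-9) = 3.777e-19 J.
Energy delivered: (4.06 mW)(4776 s) = 19.39 J.
Photons incident: 19.39 / 3.777e-19 = 5.134e19, i.e. 5.134e19/6.022e23 = 8.525e-5 mol.
Photons absorbed: 0.646 × 8.525e-5 = 5.507e-5 mol.
Product formed: 0.74 × 5.507e-5 = 4.075e-5 mol.
Rate: 4.075e-5 / 4776 s = 8.5e-9 mol s⁻¹.

8.5e-9 mol s⁻¹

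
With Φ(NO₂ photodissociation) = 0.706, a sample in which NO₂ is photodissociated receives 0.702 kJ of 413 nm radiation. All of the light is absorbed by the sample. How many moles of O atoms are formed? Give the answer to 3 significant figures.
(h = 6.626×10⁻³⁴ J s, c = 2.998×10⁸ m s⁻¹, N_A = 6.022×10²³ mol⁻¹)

0.00171 mol

Photon energy at 413 nm: hc/λ = (6.626×10⁻³⁴)(2.998×10⁸)/(413×10⁻⁹) = 4.810×10⁻¹⁹ J.
Incident energy: 0.702 kJ = 702 J.
Photons incident: 702 / 4.810×10⁻¹⁹ = 1.459×10²¹, i.e. 1.459×10²¹/6.022×10²³ = 0.002423 mol.
Product: Φ × n_abs = 0.706 × 0.002423 = 0.001711 mol.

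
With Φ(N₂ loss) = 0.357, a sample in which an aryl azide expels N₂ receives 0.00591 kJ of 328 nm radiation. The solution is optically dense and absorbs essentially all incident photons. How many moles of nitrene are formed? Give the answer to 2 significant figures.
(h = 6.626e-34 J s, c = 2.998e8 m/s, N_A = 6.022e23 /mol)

5.8e-6 mol

Photon energy at 328 nm: hc/λ = (6.626e-34)(2.998e8)/(328e-9) = 6.056e-19 J.
Incident energy: 0.00591 kJ = 5.91 J.
Photons incident: 5.91 / 6.056e-19 = 9.759e18, i.e. 9.759e18/6.022e23 = 1.621e-5 mol.
Product: Φ × n_abs = 0.357 × 1.621e-5 = 5.787e-6 mol.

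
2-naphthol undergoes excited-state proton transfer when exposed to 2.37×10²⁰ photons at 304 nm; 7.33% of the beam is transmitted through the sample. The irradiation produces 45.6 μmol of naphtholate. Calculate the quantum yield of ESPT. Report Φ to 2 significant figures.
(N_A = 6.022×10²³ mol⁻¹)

Product: 45.6 μmol = 4.56×10⁻⁵ mol.
Moles of photons: 2.37×10²⁰ / 6.022×10²³ = 3.936×10⁻⁴ mol.
Fraction absorbed: 1 − 7.33/100 = 0.9267.
Photons absorbed: 0.9267 × 3.936×10⁻⁴ = 3.647×10⁻⁴ mol.
Φ = 4.56×10⁻⁵ mol / 3.647×10⁻⁴ mol photons = 0.13.

Φ = 0.13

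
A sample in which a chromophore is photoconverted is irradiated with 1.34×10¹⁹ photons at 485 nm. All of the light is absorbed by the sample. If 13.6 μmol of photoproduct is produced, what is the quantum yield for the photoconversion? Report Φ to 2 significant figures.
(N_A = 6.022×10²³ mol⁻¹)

Product: 13.6 μmol = 1.36×10⁻⁵ mol.
Moles of photons: 1.34×10¹⁹ / 6.022×10²³ = 2.225×10⁻⁵ mol.
Φ = 1.36×10⁻⁵ mol / 2.225×10⁻⁵ mol photons = 0.61.

Φ = 0.61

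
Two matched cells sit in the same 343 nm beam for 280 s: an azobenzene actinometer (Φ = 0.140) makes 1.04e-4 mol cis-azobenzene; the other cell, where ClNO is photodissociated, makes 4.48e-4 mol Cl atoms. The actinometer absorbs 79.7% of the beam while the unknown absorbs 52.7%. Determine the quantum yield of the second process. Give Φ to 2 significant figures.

Photons absorbed by the actinometer: 1.04e-4 / 0.140 = 7.429e-4 mol.
Incident flux: 7.429e-4 / 0.797 = 9.321e-4 einstein.
Absorbed by unknown: 0.527 × 9.321e-4 = 4.912e-4 mol.
Φ(unknown) = 4.48e-4 / 4.912e-4 = 0.91.

Φ = 0.91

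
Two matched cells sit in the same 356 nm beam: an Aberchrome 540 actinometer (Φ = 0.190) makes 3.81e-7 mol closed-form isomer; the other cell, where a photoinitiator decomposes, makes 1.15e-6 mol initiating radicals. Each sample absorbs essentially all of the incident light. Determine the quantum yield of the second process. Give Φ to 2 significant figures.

Photons absorbed by the actinometer: 3.81e-7 / 0.190 = 2.005e-6 mol.
Φ(unknown) = 1.15e-6 / 2.005e-6 = 0.57.

Φ = 0.57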